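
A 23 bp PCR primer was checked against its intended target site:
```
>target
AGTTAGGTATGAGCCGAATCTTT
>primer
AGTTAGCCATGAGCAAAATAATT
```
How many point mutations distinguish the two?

The sequences differ at bases 7, 8, 15, 16, 20, 21 (1-based) — 6 in total.

6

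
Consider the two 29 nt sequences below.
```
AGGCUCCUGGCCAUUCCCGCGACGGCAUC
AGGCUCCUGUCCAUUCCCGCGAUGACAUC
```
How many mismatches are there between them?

3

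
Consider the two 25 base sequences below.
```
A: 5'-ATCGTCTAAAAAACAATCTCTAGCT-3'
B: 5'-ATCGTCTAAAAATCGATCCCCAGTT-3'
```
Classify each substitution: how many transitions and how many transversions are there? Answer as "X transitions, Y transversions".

Mismatches (1-based):
position 13: A→T (purine→pyrimidine, transversion)
position 15: A→G (purine→purine, transition)
position 19: T→C (pyrimidine→pyrimidine, transition)
position 21: T→C (pyrimidine→pyrimidine, transition)
position 24: C→T (pyrimidine→pyrimidine, transition)

4 transitions, 1 transversion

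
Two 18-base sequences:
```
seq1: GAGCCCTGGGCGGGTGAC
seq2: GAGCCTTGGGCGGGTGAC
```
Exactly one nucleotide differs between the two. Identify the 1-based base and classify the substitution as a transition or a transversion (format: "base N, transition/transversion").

base 6, transition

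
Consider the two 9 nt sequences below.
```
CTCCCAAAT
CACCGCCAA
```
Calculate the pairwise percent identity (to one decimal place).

44.4%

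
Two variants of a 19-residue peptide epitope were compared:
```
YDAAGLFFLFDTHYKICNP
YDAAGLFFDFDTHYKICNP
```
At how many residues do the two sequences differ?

Comparing position by position, 1 residue differs: 9 (L/D).

1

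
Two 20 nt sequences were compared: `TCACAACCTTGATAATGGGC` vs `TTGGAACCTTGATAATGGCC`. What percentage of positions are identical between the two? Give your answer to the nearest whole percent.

80%

Mismatches at positions 2, 3, 4, 19 (1-based): 4 of 20.
Identical positions: 16/20 = 80% → 80%.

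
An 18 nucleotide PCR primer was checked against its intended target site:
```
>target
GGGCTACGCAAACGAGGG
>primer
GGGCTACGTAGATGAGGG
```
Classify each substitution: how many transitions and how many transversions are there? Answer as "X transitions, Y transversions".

3 transitions, 0 transversions

Transitions (purine↔purine or pyrimidine↔pyrimidine): 9 C→T, 11 A→G, 13 C→T.
Transversions (purine↔pyrimidine): none.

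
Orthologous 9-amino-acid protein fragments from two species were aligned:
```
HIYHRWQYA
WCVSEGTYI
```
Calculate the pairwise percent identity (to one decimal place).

11.1%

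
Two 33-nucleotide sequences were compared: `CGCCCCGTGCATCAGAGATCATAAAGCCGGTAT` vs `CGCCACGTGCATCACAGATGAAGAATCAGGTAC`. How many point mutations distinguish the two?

Comparing position by position, 8 bases differ: 5 (C/A), 15 (G/C), 20 (C/G), 22 (T/A), 23 (A/G), 26 (G/T), 28 (C/A), 33 (T/C).

8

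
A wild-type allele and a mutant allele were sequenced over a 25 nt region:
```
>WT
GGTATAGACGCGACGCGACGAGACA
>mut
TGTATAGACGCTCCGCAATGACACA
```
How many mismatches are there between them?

6

Mismatches (1-based): position 1: G→T; position 12: G→T; position 13: A→C; position 17: G→A; position 19: C→T; position 22: G→C.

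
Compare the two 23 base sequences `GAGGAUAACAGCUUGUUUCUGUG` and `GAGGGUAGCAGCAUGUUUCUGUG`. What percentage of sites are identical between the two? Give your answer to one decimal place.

87.0%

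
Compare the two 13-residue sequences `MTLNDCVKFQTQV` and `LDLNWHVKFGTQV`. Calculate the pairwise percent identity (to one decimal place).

61.5%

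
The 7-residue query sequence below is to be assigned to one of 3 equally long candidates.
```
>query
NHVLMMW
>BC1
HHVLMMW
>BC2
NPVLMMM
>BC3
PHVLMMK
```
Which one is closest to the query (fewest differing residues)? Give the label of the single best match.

BC1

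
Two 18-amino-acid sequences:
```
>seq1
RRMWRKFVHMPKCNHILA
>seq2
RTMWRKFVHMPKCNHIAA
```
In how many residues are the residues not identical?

Comparing position by position, 2 residues differ: 2 (R/T), 17 (L/A).

2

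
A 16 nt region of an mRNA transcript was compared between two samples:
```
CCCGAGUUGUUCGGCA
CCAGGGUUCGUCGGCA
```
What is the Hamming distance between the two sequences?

4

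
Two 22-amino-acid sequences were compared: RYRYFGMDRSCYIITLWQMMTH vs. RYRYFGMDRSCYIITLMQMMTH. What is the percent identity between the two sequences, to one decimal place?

Mismatch at position 17 (1-based): 1 of 22.
Identical positions: 21/22 = 95.45% → 95.5%.

95.5%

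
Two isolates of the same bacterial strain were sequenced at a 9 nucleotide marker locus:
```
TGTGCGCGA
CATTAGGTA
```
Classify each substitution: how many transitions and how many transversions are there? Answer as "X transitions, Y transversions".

2 transitions, 4 transversions

Mismatches (1-based):
site 1: T→C (pyrimidine→pyrimidine, transition)
site 2: G→A (purine→purine, transition)
site 4: G→T (purine→pyrimidine, transversion)
site 5: C→A (pyrimidine→purine, transversion)
site 7: C→G (pyrimidine→purine, transversion)
site 8: G→T (purine→pyrimidine, transversion)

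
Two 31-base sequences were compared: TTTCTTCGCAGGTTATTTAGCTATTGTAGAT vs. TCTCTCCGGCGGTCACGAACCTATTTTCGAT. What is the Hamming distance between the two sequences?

11

Comparing position by position, 11 positions differ: 2 (T/C), 6 (T/C), 9 (C/G), 10 (A/C), 14 (T/C), 16 (T/C), 17 (T/G), 18 (T/A), 20 (G/C), 26 (G/T), 28 (A/C).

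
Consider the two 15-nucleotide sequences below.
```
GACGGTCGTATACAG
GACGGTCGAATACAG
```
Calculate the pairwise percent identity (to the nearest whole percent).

93%

1 position differs (9), so 14 of 15 match: 14/15 = 93.33%.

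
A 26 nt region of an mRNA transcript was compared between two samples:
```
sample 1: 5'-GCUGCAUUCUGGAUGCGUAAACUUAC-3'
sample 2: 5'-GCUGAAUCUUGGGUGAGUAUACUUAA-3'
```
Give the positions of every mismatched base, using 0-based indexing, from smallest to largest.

4, 7, 8, 12, 15, 19, 25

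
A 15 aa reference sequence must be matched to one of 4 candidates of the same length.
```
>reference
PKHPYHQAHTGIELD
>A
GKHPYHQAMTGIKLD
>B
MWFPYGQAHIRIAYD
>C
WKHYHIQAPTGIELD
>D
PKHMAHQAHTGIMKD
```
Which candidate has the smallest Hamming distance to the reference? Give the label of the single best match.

A differs at 3 positions; B differs at 8 positions; C differs at 5 positions; D differs at 4 positions. The closest is A.

A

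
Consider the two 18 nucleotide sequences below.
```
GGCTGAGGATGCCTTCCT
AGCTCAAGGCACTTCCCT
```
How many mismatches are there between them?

8

The sequences differ at bases 1, 5, 7, 9, 10, 11, 13, 15 (1-based) — 8 in total.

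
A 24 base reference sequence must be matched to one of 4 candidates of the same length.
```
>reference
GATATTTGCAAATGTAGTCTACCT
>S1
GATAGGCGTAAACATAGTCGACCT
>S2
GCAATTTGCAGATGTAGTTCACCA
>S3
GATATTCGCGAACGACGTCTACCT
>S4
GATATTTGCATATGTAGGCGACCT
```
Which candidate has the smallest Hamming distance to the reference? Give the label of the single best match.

S4

Hamming distances to reference — S1: 7; S2: 6; S3: 5; S4: 3.
Smallest is S4 with 3 mismatches.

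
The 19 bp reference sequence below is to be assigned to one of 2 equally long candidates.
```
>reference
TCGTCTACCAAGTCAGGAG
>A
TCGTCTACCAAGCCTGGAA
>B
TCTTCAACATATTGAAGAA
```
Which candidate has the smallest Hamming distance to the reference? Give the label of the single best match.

Hamming distances to reference — A: 3; B: 8.
Smallest is A with 3 mismatches.

A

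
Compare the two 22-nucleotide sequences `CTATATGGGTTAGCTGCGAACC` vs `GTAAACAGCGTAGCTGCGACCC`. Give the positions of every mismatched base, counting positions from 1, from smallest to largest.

Scanning 1-based: 1: C/G; 4: T/A; 6: T/C; 7: G/A; 9: G/C; 10: T/G; 20: A/C.

1, 4, 6, 7, 9, 10, 20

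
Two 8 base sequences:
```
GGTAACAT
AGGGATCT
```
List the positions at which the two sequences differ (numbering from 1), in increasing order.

1, 3, 4, 6, 7

Scanning 1-based: 1: G/A; 3: T/G; 4: A/G; 6: C/T; 7: A/C.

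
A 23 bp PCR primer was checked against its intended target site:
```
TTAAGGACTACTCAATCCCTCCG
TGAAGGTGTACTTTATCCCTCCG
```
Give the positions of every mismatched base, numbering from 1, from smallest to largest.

2, 7, 8, 13, 14

Differences at position 2 (T→G), position 7 (A→T), position 8 (C→G), position 13 (C→T), position 14 (A→T).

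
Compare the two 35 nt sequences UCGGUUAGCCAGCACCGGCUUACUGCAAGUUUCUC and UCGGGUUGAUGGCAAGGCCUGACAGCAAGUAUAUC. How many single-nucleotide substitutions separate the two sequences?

12

Comparing position by position, 12 positions differ: 5 (U/G), 7 (A/U), 9 (C/A), 10 (C/U), 11 (A/G), 15 (C/A), 16 (C/G), 18 (G/C), 21 (U/G), 24 (U/A), 31 (U/A), 33 (C/A).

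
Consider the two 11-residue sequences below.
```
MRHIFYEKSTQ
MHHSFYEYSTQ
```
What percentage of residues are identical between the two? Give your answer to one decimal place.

72.7%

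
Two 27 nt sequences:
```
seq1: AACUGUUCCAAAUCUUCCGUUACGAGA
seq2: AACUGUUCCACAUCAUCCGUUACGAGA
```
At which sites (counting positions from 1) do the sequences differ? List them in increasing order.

11, 15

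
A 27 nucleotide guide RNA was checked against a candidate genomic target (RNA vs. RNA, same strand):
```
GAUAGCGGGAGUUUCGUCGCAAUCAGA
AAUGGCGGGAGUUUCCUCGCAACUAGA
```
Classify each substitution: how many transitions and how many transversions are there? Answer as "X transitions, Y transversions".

4 transitions, 1 transversion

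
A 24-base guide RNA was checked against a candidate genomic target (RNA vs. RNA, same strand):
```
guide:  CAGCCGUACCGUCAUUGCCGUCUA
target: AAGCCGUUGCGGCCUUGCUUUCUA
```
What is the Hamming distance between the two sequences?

Comparing position by position, 7 positions differ: 1 (C/A), 8 (A/U), 9 (C/G), 12 (U/G), 14 (A/C), 19 (C/U), 20 (G/U).

7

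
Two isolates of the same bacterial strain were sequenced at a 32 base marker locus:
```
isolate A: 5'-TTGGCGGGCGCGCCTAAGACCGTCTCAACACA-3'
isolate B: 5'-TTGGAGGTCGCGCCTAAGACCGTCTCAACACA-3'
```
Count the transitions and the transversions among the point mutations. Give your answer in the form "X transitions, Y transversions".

Mismatches (1-based):
base 5: C→A (pyrimidine→purine, transversion)
base 8: G→T (purine→pyrimidine, transversion)

0 transitions, 2 transversions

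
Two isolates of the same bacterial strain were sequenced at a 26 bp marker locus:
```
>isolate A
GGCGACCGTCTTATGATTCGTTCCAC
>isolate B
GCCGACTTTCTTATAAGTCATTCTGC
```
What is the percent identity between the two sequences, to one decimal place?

Mismatches at positions 2, 7, 8, 15, 17, 20, 24, 25 (1-based): 8 of 26.
Identical positions: 18/26 = 69.23% → 69.2%.

69.2%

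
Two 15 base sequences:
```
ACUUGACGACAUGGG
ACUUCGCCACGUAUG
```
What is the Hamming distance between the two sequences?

6

Comparing position by position, 6 bases differ: 5 (G/C), 6 (A/G), 8 (G/C), 11 (A/G), 13 (G/A), 14 (G/U).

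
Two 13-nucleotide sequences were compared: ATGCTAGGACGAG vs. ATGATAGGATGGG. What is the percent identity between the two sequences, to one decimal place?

76.9%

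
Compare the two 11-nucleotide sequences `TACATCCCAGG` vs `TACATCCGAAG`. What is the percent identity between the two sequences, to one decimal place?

81.8%

Mismatches at positions 8, 10 (1-based): 2 of 11.
Identical positions: 9/11 = 81.82% → 81.8%.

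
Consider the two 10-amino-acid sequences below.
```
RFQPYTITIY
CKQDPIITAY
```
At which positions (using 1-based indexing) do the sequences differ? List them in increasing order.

Scanning 1-based: 1: R/C; 2: F/K; 4: P/D; 5: Y/P; 6: T/I; 9: I/A.

1, 2, 4, 5, 6, 9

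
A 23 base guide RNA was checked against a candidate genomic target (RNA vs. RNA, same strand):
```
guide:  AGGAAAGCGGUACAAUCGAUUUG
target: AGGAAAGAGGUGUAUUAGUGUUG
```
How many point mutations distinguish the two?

7

The sequences differ at sites 8, 12, 13, 15, 17, 19, 20 (1-based) — 7 in total.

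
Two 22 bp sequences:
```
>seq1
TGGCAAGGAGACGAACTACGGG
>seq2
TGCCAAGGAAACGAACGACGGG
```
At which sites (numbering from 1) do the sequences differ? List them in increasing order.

Scanning 1-based: 3: G/C; 10: G/A; 17: T/G.

3, 10, 17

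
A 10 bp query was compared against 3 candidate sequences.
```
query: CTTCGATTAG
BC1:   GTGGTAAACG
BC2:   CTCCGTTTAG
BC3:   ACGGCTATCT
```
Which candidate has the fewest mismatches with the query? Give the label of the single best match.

BC2

Hamming distances to query — BC1: 7; BC2: 2; BC3: 9.
Smallest is BC2 with 2 mismatches.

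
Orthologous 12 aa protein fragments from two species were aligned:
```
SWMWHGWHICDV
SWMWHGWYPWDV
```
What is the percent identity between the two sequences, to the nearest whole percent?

75%

3 positions differ (8, 9, 10), so 9 of 12 match: 9/12 = 75%.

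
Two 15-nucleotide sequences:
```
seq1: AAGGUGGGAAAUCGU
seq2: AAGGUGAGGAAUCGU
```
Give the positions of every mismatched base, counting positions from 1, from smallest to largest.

7, 9

Differences at position 7 (G→A), position 9 (A→G).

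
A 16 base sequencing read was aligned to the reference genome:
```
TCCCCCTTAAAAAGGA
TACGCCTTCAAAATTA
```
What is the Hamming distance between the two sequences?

5

The sequences differ at bases 2, 4, 9, 14, 15 (1-based) — 5 in total.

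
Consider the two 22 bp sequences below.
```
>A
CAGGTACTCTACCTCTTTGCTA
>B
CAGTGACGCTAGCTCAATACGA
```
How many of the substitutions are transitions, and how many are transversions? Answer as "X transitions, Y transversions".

1 transition, 7 transversions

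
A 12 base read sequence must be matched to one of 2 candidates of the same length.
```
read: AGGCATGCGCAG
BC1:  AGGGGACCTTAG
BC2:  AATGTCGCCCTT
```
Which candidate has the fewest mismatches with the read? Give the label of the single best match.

Hamming distances to read — BC1: 6; BC2: 8.
Smallest is BC1 with 6 mismatches.

BC1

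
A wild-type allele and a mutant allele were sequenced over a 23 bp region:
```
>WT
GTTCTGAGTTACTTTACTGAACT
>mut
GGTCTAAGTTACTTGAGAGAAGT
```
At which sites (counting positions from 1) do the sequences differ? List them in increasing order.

2, 6, 15, 17, 18, 22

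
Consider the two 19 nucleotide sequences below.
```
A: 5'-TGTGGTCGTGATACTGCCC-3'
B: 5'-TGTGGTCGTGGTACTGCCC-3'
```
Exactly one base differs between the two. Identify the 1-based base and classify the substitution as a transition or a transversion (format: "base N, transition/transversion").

base 11, transition

The sequences differ only at base 11: A→G (purine→purine), a transition.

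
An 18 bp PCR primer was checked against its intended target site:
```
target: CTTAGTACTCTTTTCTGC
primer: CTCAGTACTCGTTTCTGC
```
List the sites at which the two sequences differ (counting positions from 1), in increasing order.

3, 11

Scanning 1-based: 3: T/C; 11: T/G.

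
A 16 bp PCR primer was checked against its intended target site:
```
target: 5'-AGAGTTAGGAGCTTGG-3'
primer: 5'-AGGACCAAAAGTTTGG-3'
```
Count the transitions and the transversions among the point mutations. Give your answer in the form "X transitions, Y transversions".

7 transitions, 0 transversions

Mismatches (1-based):
position 3: A→G (purine→purine, transition)
position 4: G→A (purine→purine, transition)
position 5: T→C (pyrimidine→pyrimidine, transition)
position 6: T→C (pyrimidine→pyrimidine, transition)
position 8: G→A (purine→purine, transition)
position 9: G→A (purine→purine, transition)
position 12: C→T (pyrimidine→pyrimidine, transition)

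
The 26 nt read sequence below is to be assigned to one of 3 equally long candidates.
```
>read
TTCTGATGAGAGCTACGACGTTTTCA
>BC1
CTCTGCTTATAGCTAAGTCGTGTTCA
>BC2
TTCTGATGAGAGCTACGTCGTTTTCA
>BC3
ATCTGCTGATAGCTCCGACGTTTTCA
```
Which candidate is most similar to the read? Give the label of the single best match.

BC2

Hamming distances to read — BC1: 7; BC2: 1; BC3: 4.
Smallest is BC2 with 1 mismatch.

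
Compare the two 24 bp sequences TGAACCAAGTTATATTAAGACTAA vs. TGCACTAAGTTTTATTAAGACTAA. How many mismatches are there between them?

3

Mismatches (1-based): base 3: A→C; base 6: C→T; base 12: A→T.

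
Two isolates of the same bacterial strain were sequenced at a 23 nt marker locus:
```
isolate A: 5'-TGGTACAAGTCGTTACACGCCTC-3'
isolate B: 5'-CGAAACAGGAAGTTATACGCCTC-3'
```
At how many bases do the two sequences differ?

7

Comparing position by position, 7 bases differ: 1 (T/C), 3 (G/A), 4 (T/A), 8 (A/G), 10 (T/A), 11 (C/A), 16 (C/T).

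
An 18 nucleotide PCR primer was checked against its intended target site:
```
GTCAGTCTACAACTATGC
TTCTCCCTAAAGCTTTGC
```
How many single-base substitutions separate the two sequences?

7

The sequences differ at bases 1, 4, 5, 6, 10, 12, 15 (1-based) — 7 in total.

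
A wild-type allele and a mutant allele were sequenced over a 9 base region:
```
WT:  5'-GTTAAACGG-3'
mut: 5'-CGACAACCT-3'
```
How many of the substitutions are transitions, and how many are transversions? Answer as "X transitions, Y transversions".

Mismatches (1-based):
site 1: G→C (purine→pyrimidine, transversion)
site 2: T→G (pyrimidine→purine, transversion)
site 3: T→A (pyrimidine→purine, transversion)
site 4: A→C (purine→pyrimidine, transversion)
site 8: G→C (purine→pyrimidine, transversion)
site 9: G→T (purine→pyrimidine, transversion)

0 transitions, 6 transversions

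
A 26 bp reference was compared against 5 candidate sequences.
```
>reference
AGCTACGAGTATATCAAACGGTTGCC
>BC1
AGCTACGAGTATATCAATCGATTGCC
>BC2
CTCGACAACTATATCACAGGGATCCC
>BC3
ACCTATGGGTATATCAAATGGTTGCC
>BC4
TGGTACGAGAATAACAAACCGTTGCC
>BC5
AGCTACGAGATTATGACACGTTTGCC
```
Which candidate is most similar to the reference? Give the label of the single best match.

Hamming distances to reference — BC1: 2; BC2: 9; BC3: 4; BC4: 5; BC5: 5.
Smallest is BC1 with 2 mismatches.

BC1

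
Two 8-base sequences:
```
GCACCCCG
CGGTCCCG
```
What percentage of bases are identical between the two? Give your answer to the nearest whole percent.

4 positions differ (1, 2, 3, 4), so 4 of 8 match: 4/8 = 50%.

50%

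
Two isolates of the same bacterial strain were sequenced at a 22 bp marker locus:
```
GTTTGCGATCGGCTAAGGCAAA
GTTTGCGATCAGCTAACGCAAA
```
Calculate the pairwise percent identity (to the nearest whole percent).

2 positions differ (11, 17), so 20 of 22 match: 20/22 = 90.91%.

91%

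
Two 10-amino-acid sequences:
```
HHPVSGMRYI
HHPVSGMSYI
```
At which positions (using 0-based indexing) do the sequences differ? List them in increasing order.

Scanning 0-based: 7: R/S.

7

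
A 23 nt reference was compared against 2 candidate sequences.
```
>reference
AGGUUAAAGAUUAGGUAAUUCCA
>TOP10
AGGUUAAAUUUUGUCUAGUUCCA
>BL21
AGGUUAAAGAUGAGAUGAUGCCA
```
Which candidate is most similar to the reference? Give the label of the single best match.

Hamming distances to reference — TOP10: 6; BL21: 4.
Smallest is BL21 with 4 mismatches.

BL21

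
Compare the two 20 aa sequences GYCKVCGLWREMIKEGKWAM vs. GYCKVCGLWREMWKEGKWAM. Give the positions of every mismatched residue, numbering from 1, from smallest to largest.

Scanning 1-based: 13: I/W.

13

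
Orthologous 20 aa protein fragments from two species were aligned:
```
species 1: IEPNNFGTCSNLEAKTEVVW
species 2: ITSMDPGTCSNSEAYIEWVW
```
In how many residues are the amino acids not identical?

9

The sequences differ at residues 2, 3, 4, 5, 6, 12, 15, 16, 18 (1-based) — 9 in total.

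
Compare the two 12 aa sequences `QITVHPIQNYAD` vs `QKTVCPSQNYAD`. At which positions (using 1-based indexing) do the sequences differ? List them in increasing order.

Scanning 1-based: 2: I/K; 5: H/C; 7: I/S.

2, 5, 7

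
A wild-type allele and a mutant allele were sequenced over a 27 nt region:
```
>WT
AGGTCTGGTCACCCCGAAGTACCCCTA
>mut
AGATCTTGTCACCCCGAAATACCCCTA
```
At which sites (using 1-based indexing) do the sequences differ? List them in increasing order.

Scanning 1-based: 3: G/A; 7: G/T; 19: G/A.

3, 7, 19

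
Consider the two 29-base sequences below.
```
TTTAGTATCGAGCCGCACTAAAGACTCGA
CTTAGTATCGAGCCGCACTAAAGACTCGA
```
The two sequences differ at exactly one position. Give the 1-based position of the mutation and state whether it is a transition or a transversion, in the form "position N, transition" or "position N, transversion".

position 1, transition

The sequences differ only at position 1: T→C (pyrimidine→pyrimidine), a transition.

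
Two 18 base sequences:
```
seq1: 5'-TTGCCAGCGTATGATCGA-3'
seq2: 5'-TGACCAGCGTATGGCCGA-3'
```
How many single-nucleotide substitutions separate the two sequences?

Comparing position by position, 4 bases differ: 2 (T/G), 3 (G/A), 14 (A/G), 15 (T/C).

4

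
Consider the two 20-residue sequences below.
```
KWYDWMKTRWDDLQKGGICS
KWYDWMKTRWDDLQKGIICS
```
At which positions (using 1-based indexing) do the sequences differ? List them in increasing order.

17

Scanning 1-based: 17: G/I.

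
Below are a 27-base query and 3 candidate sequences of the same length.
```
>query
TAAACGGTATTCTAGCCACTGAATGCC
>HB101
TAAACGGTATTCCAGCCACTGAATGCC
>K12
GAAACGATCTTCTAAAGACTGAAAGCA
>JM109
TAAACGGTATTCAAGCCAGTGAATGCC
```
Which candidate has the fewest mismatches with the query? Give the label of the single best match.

Hamming distances to query — HB101: 1; K12: 8; JM109: 2.
Smallest is HB101 with 1 mismatch.

HB101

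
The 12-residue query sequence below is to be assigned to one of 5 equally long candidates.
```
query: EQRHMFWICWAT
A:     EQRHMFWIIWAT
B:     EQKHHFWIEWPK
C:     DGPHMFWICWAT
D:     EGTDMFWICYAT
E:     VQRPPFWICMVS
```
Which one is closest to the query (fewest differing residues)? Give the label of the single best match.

A

A differs at 1 residue; B differs at 5 residues; C differs at 3 residues; D differs at 4 residues; E differs at 6 residues. The closest is A.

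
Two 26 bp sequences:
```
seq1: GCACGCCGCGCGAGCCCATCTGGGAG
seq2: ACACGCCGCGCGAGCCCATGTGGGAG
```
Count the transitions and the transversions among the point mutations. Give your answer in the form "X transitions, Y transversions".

1 transition, 1 transversion

Transitions (purine↔purine or pyrimidine↔pyrimidine): 1 G→A.
Transversions (purine↔pyrimidine): 20 C→G.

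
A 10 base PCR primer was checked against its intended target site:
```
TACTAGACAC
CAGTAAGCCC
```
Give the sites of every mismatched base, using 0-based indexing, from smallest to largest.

0, 2, 5, 6, 8

Scanning 0-based: 0: T/C; 2: C/G; 5: G/A; 6: A/G; 8: A/C.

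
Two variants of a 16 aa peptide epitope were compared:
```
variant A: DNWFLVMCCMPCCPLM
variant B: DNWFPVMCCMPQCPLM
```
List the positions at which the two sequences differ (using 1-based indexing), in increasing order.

Scanning 1-based: 5: L/P; 12: C/Q.

5, 12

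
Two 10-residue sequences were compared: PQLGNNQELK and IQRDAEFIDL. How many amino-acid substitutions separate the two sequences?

9

Comparing position by position, 9 positions differ: 1 (P/I), 3 (L/R), 4 (G/D), 5 (N/A), 6 (N/E), 7 (Q/F), 8 (E/I), 9 (L/D), 10 (K/L).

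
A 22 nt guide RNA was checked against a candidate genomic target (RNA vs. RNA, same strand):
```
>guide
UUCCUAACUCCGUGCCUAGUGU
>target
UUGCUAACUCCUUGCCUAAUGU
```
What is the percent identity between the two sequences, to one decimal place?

3 positions differ (3, 12, 19), so 19 of 22 match: 19/22 = 86.36%.

86.4%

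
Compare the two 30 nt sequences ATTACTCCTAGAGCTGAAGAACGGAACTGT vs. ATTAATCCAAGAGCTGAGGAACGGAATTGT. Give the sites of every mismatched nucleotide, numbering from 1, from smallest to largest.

Scanning 1-based: 5: C/A; 9: T/A; 18: A/G; 27: C/T.

5, 9, 18, 27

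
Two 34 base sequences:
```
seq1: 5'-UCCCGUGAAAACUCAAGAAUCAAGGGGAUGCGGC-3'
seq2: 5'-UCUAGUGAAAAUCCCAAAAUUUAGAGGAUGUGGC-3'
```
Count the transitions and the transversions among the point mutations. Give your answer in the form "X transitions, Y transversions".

7 transitions, 3 transversions

Mismatches (1-based):
base 3: C→U (pyrimidine→pyrimidine, transition)
base 4: C→A (pyrimidine→purine, transversion)
base 12: C→U (pyrimidine→pyrimidine, transition)
base 13: U→C (pyrimidine→pyrimidine, transition)
base 15: A→C (purine→pyrimidine, transversion)
base 17: G→A (purine→purine, transition)
base 21: C→U (pyrimidine→pyrimidine, transition)
base 22: A→U (purine→pyrimidine, transversion)
base 25: G→A (purine→purine, transition)
base 31: C→U (pyrimidine→pyrimidine, transition)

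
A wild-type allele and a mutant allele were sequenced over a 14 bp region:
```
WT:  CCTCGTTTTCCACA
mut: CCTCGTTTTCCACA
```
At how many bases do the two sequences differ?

0

The two sequences are identical at every position.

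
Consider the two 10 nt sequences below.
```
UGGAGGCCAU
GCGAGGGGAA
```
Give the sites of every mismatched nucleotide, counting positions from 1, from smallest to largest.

Differences at site 1 (U→G), site 2 (G→C), site 7 (C→G), site 8 (C→G), site 10 (U→A).

1, 2, 7, 8, 10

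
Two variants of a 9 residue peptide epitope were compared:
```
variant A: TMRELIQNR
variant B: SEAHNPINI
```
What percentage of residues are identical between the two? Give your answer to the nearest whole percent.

11%

Mismatches at positions 1, 2, 3, 4, 5, 6, 7, 9 (1-based): 8 of 9.
Identical positions: 1/9 = 11.11% → 11%.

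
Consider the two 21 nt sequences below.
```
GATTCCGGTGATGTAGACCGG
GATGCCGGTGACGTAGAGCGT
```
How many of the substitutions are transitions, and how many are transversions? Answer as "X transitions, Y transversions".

Mismatches (1-based):
site 4: T→G (pyrimidine→purine, transversion)
site 12: T→C (pyrimidine→pyrimidine, transition)
site 18: C→G (pyrimidine→purine, transversion)
site 21: G→T (purine→pyrimidine, transversion)

1 transition, 3 transversions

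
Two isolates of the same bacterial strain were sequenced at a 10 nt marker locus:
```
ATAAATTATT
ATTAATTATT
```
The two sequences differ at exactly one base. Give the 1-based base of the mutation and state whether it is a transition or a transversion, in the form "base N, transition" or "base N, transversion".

Base 3 changes A→T. A is a purine and T is a pyrimidine, so this is a transversion.

base 3, transversion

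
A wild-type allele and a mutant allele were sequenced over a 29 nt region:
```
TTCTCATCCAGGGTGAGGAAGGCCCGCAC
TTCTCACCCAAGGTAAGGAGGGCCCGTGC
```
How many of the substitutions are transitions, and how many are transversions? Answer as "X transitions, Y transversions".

Mismatches (1-based):
site 7: T→C (pyrimidine→pyrimidine, transition)
site 11: G→A (purine→purine, transition)
site 15: G→A (purine→purine, transition)
site 20: A→G (purine→purine, transition)
site 27: C→T (pyrimidine→pyrimidine, transition)
site 28: A→G (purine→purine, transition)

6 transitions, 0 transversions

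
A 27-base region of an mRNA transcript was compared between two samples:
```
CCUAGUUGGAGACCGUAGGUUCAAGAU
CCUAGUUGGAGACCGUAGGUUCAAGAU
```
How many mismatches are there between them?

0

No positions differ; the sequences are identical.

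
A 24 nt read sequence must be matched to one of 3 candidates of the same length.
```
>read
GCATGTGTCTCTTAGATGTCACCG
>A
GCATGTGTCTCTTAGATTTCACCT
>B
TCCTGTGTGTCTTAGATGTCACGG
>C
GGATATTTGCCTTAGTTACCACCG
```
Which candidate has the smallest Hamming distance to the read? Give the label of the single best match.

A

A differs at 2 positions; B differs at 4 positions; C differs at 8 positions. The closest is A.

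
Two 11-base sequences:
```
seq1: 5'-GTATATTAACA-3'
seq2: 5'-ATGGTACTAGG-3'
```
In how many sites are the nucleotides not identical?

9

The sequences differ at sites 1, 3, 4, 5, 6, 7, 8, 10, 11 (1-based) — 9 in total.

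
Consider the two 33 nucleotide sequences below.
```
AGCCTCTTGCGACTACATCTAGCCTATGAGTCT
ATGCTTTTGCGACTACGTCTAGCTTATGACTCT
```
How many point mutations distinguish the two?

6

The sequences differ at positions 2, 3, 6, 17, 24, 30 (1-based) — 6 in total.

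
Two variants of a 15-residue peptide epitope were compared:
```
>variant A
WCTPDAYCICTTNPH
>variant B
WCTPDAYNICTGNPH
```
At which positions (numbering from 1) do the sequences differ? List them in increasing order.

8, 12

Scanning 1-based: 8: C/N; 12: T/G.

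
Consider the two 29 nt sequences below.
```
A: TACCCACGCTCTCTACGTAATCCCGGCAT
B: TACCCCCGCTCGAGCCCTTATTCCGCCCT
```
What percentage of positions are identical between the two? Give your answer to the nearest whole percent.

10 positions differ (6, 12, 13, 14, 15, 17, 19, 22, 26, 28), so 19 of 29 match: 19/29 = 65.52%.

66%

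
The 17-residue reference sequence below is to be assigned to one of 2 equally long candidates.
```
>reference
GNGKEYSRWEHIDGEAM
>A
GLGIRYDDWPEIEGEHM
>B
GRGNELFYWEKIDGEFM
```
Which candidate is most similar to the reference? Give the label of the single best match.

B

Hamming distances to reference — A: 9; B: 7.
Smallest is B with 7 mismatches.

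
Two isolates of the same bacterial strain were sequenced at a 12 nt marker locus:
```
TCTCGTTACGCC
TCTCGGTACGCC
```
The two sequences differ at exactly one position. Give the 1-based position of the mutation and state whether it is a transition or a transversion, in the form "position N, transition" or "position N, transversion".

position 6, transversion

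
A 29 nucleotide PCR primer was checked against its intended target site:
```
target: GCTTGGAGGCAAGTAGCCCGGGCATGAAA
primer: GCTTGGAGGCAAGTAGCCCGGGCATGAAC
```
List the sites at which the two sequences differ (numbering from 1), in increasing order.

Differences at site 29 (A→C).

29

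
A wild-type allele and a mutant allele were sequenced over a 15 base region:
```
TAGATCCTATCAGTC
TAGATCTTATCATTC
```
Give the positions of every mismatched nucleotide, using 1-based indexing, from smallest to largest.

7, 13

Scanning 1-based: 7: C/T; 13: G/T.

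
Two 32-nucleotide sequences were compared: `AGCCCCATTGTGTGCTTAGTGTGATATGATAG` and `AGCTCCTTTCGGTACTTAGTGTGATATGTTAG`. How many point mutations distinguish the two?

Mismatches (1-based): base 4: C→T; base 7: A→T; base 10: G→C; base 11: T→G; base 14: G→A; base 29: A→T.

6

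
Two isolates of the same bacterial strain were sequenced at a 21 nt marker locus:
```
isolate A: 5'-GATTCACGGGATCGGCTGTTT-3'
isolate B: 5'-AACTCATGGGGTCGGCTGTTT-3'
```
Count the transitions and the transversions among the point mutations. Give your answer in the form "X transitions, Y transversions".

Transitions (purine↔purine or pyrimidine↔pyrimidine): 1 G→A, 3 T→C, 7 C→T, 11 A→G.
Transversions (purine↔pyrimidine): none.

4 transitions, 0 transversions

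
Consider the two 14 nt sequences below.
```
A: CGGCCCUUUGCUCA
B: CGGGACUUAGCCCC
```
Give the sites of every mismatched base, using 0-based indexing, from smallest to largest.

3, 4, 8, 11, 13

Scanning 0-based: 3: C/G; 4: C/A; 8: U/A; 11: U/C; 13: A/C.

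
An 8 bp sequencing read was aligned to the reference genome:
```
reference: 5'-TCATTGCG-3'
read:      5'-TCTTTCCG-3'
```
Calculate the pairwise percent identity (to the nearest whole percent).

75%

Mismatches at positions 3, 6 (1-based): 2 of 8.
Identical positions: 6/8 = 75% → 75%.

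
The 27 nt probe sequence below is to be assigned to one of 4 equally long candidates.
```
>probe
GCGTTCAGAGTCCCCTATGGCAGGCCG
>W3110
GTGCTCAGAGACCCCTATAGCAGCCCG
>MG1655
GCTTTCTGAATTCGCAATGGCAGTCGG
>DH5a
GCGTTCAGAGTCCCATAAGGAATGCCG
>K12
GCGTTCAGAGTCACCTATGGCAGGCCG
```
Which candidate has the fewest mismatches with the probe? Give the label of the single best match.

K12

Hamming distances to probe — W3110: 5; MG1655: 8; DH5a: 4; K12: 1.
Smallest is K12 with 1 mismatch.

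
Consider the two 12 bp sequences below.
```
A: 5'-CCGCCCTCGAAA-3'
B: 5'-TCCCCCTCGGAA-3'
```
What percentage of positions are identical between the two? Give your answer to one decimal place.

75.0%

Mismatches at positions 1, 3, 10 (1-based): 3 of 12.
Identical positions: 9/12 = 75% → 75.0%.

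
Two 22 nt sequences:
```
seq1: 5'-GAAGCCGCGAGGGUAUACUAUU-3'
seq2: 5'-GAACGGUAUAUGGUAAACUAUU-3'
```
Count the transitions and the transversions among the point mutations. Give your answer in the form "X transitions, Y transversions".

0 transitions, 8 transversions

Mismatches (1-based):
base 4: G→C (purine→pyrimidine, transversion)
base 5: C→G (pyrimidine→purine, transversion)
base 6: C→G (pyrimidine→purine, transversion)
base 7: G→U (purine→pyrimidine, transversion)
base 8: C→A (pyrimidine→purine, transversion)
base 9: G→U (purine→pyrimidine, transversion)
base 11: G→U (purine→pyrimidine, transversion)
base 16: U→A (pyrimidine→purine, transversion)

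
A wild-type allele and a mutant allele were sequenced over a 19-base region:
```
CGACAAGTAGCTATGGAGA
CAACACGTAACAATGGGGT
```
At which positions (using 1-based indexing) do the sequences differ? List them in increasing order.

Scanning 1-based: 2: G/A; 6: A/C; 10: G/A; 12: T/A; 17: A/G; 19: A/T.

2, 6, 10, 12, 17, 19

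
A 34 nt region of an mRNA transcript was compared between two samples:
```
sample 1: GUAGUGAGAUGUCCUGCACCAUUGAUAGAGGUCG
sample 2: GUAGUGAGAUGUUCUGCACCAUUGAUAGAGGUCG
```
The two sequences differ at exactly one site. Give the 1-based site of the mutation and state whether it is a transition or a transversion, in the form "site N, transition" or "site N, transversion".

site 13, transition

Site 13 changes C→U. C is a pyrimidine and U is a pyrimidine, so this is a transition.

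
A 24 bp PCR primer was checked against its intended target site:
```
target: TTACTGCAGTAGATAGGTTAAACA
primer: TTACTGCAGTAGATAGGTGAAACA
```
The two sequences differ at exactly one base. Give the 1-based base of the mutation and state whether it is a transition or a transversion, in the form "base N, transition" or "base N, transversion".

base 19, transversion

The sequences differ only at base 19: T→G (pyrimidine→purine), a transversion.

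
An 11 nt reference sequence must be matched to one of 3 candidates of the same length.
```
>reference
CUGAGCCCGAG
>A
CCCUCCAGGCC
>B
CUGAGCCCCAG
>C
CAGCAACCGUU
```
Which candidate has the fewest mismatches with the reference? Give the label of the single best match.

A differs at 8 positions; B differs at 1 position; C differs at 6 positions. The closest is B.

B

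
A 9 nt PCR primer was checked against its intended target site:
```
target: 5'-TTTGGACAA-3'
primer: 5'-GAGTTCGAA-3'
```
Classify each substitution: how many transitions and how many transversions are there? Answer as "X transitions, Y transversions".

Transitions (purine↔purine or pyrimidine↔pyrimidine): none.
Transversions (purine↔pyrimidine): 1 T→G, 2 T→A, 3 T→G, 4 G→T, 5 G→T, 6 A→C, 7 C→G.

0 transitions, 7 transversions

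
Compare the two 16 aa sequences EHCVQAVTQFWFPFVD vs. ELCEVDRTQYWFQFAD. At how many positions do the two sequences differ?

8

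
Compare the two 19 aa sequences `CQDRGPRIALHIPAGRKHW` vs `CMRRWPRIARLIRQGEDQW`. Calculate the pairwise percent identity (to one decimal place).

Mismatches at positions 2, 3, 5, 10, 11, 13, 14, 16, 17, 18 (1-based): 10 of 19.
Identical positions: 9/19 = 47.37% → 47.4%.

47.4%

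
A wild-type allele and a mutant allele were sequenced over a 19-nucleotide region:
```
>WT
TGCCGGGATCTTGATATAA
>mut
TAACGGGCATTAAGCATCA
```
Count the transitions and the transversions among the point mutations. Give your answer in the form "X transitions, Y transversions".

Transitions (purine↔purine or pyrimidine↔pyrimidine): 2 G→A, 10 C→T, 13 G→A, 14 A→G, 15 T→C.
Transversions (purine↔pyrimidine): 3 C→A, 8 A→C, 9 T→A, 12 T→A, 18 A→C.

5 transitions, 5 transversions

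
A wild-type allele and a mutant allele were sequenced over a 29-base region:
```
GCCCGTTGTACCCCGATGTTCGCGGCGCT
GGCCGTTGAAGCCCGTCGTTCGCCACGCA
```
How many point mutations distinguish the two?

Comparing position by position, 8 bases differ: 2 (C/G), 9 (T/A), 11 (C/G), 16 (A/T), 17 (T/C), 24 (G/C), 25 (G/A), 29 (T/A).

8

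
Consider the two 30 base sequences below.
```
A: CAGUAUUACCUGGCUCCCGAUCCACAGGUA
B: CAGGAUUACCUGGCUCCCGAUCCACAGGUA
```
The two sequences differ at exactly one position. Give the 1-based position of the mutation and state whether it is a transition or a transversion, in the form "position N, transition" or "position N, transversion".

position 4, transversion

The sequences differ only at position 4: U→G (pyrimidine→purine), a transversion.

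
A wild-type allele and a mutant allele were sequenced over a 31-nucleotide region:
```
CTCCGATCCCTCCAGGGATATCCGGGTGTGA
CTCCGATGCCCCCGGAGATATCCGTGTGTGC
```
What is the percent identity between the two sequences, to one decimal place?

Mismatches at positions 8, 11, 14, 16, 25, 31 (1-based): 6 of 31.
Identical positions: 25/31 = 80.65% → 80.6%.

80.6%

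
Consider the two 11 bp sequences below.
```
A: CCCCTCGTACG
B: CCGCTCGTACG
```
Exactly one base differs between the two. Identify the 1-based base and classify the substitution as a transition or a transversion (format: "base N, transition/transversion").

Base 3 changes C→G. C is a pyrimidine and G is a purine, so this is a transversion.

base 3, transversion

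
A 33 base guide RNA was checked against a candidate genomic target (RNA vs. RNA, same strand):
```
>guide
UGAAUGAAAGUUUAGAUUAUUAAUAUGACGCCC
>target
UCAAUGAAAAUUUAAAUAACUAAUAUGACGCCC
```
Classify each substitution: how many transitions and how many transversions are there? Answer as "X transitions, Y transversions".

3 transitions, 2 transversions

Mismatches (1-based):
base 2: G→C (purine→pyrimidine, transversion)
base 10: G→A (purine→purine, transition)
base 15: G→A (purine→purine, transition)
base 18: U→A (pyrimidine→purine, transversion)
base 20: U→C (pyrimidine→pyrimidine, transition)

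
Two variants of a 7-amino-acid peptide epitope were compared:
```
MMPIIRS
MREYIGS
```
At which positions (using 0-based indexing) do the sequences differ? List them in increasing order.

1, 2, 3, 5

Scanning 0-based: 1: M/R; 2: P/E; 3: I/Y; 5: R/G.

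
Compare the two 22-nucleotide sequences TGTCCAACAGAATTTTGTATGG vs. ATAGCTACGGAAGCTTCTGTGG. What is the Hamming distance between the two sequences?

The sequences differ at sites 1, 2, 3, 4, 6, 9, 13, 14, 17, 19 (1-based) — 10 in total.

10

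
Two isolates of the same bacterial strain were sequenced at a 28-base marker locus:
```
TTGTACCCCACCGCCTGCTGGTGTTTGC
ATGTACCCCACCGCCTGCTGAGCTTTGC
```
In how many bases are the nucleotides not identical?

Comparing position by position, 4 bases differ: 1 (T/A), 21 (G/A), 22 (T/G), 23 (G/C).

4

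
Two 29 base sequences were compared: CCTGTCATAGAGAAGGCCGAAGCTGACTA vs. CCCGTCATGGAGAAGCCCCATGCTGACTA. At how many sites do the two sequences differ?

5

Mismatches (1-based): site 3: T→C; site 9: A→G; site 16: G→C; site 19: G→C; site 21: A→T.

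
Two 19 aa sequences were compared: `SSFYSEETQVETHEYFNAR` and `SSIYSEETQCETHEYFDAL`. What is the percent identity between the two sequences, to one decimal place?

Mismatches at positions 3, 10, 17, 19 (1-based): 4 of 19.
Identical positions: 15/19 = 78.95% → 78.9%.

78.9%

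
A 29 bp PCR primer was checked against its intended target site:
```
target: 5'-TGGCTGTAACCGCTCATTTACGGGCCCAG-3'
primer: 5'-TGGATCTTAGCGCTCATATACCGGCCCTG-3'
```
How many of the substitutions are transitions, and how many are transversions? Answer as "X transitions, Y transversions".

Mismatches (1-based):
base 4: C→A (pyrimidine→purine, transversion)
base 6: G→C (purine→pyrimidine, transversion)
base 8: A→T (purine→pyrimidine, transversion)
base 10: C→G (pyrimidine→purine, transversion)
base 18: T→A (pyrimidine→purine, transversion)
base 22: G→C (purine→pyrimidine, transversion)
base 28: A→T (purine→pyrimidine, transversion)

0 transitions, 7 transversions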